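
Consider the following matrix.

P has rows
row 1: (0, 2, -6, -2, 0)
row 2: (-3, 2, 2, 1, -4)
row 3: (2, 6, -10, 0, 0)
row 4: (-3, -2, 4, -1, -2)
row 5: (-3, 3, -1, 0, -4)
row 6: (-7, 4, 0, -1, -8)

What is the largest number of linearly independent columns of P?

Row reduce to echelon form.
Swap R1 ↔ R2
R3 ← R3 + (2/3)·R1: [0, 22/3, -26/3, 2/3, -8/3]
R4 ← R4 − R1: [0, -4, 2, -2, 2]
R5 ← R5 − R1: [0, 1, -3, -1, 0]
R6 ← R6 − (7/3)·R1: [0, -2/3, -14/3, -10/3, 4/3]
R3 ← R3 − (11/3)·R2: [0, 0, 40/3, 8, -8/3]
R4 ← R4 + (2)·R2: [0, 0, -10, -6, 2]
R5 ← R5 − (1/2)·R2: [0, 0, 0, 0, 0]
R6 ← R6 + (1/3)·R2: [0, 0, -20/3, -4, 4/3]
R4 ← R4 + (3/4)·R3: [0, 0, 0, 0, 0]
R6 ← R6 + (1/2)·R3: [0, 0, 0, 0, 0]
Echelon form has 3 nonzero rows, so rank(P) = 3.
The rank gives the maximum number of linearly independent columns: 3.

3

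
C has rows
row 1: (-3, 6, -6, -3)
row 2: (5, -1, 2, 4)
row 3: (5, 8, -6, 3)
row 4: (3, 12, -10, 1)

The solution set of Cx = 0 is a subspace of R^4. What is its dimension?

Row reduce to echelon form.
R2 ← R2 + (5/3)·R1: [0, 9, -8, -1]
R3 ← R3 + (5/3)·R1: [0, 18, -16, -2]
R4 ← R4 + R1: [0, 18, -16, -2]
R3 ← R3 − (2)·R2: [0, 0, 0, 0]
R4 ← R4 − (2)·R2: [0, 0, 0, 0]
2 nonzero rows, so rank(C) = 2.
C has 4 columns; by rank–nullity, nullity = 4 − 2 = 2.

2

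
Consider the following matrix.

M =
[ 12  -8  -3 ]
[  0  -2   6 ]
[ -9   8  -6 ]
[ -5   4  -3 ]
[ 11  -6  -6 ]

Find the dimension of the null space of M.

Row reduce to echelon form.
R3 ← R3 + (3/4)·R1: [0, 2, -33/4]
R4 ← R4 + (5/12)·R1: [0, 2/3, -17/4]
R5 ← R5 − (11/12)·R1: [0, 4/3, -13/4]
R3 ← R3 + R2: [0, 0, -9/4]
R4 ← R4 + (1/3)·R2: [0, 0, -9/4]
R5 ← R5 + (2/3)·R2: [0, 0, 3/4]
R4 ← R4 − R3: [0, 0, 0]
R5 ← R5 + (1/3)·R3: [0, 0, 0]
3 nonzero rows, so rank(M) = 3.
M has 3 columns; by rank–nullity, nullity = 3 − 3 = 0.

0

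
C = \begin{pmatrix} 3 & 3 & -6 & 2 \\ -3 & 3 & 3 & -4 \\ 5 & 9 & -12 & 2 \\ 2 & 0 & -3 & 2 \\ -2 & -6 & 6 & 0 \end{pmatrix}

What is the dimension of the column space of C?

2

Row reduce to echelon form.
R2 ← R2 + R1: [0, 6, -3, -2]
R3 ← R3 − (5/3)·R1: [0, 4, -2, -4/3]
R4 ← R4 − (2/3)·R1: [0, -2, 1, 2/3]
R5 ← R5 + (2/3)·R1: [0, -4, 2, 4/3]
R3 ← R3 − (2/3)·R2: [0, 0, 0, 0]
R4 ← R4 + (1/3)·R2: [0, 0, 0, 0]
R5 ← R5 + (2/3)·R2: [0, 0, 0, 0]
Echelon form has 2 nonzero rows, so rank(C) = 2.
The column space has dimension equal to the rank: 2.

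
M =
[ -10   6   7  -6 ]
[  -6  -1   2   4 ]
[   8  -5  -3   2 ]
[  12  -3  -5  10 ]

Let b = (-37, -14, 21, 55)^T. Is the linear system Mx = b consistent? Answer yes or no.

yes

Row reduce the augmented matrix [M | b].
R2 ← R2 − (3/5)·R1: [0, -23/5, -11/5, 38/5, 41/5]
R3 ← R3 + (4/5)·R1: [0, -1/5, 13/5, -14/5, -43/5]
R4 ← R4 + (6/5)·R1: [0, 21/5, 17/5, 14/5, 53/5]
R3 ← R3 − (1/23)·R2: [0, 0, 62/23, -72/23, -206/23]
R4 ← R4 + (21/23)·R2: [0, 0, 32/23, 224/23, 416/23]
R4 ← R4 − (16/31)·R3: [0, 0, 0, 352/31, 704/31]
The echelon form has 4 nonzero rows, and every pivot lies in the first 4 columns, so rank(M) = rank([M|b]) = 4.
The system is consistent.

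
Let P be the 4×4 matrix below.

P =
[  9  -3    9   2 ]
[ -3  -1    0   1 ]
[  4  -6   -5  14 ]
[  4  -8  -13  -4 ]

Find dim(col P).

4

Row reduce to echelon form.
R2 ← R2 + (1/3)·R1: [0, -2, 3, 5/3]
R3 ← R3 − (4/9)·R1: [0, -14/3, -9, 118/9]
R4 ← R4 − (4/9)·R1: [0, -20/3, -17, -44/9]
R3 ← R3 − (7/3)·R2: [0, 0, -16, 83/9]
R4 ← R4 − (10/3)·R2: [0, 0, -27, -94/9]
R4 ← R4 − (27/16)·R3: [0, 0, 0, -3745/144]
Echelon form has 4 nonzero rows, so rank(P) = 4.
The column space has dimension equal to the rank: 4.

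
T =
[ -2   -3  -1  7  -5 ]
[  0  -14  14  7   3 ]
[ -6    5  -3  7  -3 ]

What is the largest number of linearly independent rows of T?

Row reduce to echelon form.
R3 ← R3 − (3)·R1: [0, 14, 0, -14, 12]
R3 ← R3 + R2: [0, 0, 14, -7, 15]
Echelon form has 3 nonzero rows, so rank(T) = 3.
The rank gives the maximum number of linearly independent rows: 3.

3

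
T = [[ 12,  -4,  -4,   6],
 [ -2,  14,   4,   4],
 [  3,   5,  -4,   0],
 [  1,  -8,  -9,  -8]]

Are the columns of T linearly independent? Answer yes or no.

no

Row reduce T to echelon form.
R2 ← R2 + (1/6)·R1: [0, 40/3, 10/3, 5]
R3 ← R3 − (1/4)·R1: [0, 6, -3, -3/2]
R4 ← R4 − (1/12)·R1: [0, -23/3, -26/3, -17/2]
R3 ← R3 − (9/20)·R2: [0, 0, -9/2, -15/4]
R4 ← R4 + (23/40)·R2: [0, 0, -27/4, -45/8]
R4 ← R4 − (3/2)·R3: [0, 0, 0, 0]
3 pivots among 4 columns.
Only 3 < 4 pivot columns, so the columns are linearly dependent.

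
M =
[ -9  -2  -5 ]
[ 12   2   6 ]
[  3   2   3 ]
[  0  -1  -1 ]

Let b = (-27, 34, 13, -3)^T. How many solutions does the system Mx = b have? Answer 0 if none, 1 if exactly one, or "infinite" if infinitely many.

infinite

Row reduce the augmented matrix [M | b].
R2 ← R2 + (4/3)·R1: [0, -2/3, -2/3, -2]
R3 ← R3 + (1/3)·R1: [0, 4/3, 4/3, 4]
R3 ← R3 + (2)·R2: [0, 0, 0, 0]
R4 ← R4 − (3/2)·R2: [0, 0, 0, 0]
The echelon form has 2 nonzero rows, and every pivot lies in the first 3 columns, so rank(M) = rank([M|b]) = 2.
The system is consistent.
rank = 2 < 3 unknowns, so there are infinitely many solutions.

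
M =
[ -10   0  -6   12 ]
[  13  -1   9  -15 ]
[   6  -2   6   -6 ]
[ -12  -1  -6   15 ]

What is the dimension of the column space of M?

Row reduce to echelon form.
R2 ← R2 + (13/10)·R1: [0, -1, 6/5, 3/5]
R3 ← R3 + (3/5)·R1: [0, -2, 12/5, 6/5]
R4 ← R4 − (6/5)·R1: [0, -1, 6/5, 3/5]
R3 ← R3 − (2)·R2: [0, 0, 0, 0]
R4 ← R4 − R2: [0, 0, 0, 0]
Echelon form has 2 nonzero rows, so rank(M) = 2.
The column space has dimension equal to the rank: 2.

2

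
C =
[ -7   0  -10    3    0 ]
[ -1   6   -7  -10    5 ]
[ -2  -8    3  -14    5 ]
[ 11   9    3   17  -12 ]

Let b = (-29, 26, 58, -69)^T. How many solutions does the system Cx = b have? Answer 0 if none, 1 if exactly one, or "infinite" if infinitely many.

infinite

Row reduce the augmented matrix [C | b].
R2 ← R2 − (1/7)·R1: [0, 6, -39/7, -73/7, 5, 211/7]
R3 ← R3 − (2/7)·R1: [0, -8, 41/7, -104/7, 5, 464/7]
R4 ← R4 + (11/7)·R1: [0, 9, -89/7, 152/7, -12, -802/7]
R3 ← R3 + (4/3)·R2: [0, 0, -11/7, -604/21, 35/3, 2236/21]
R4 ← R4 − (3/2)·R2: [0, 0, -61/14, 523/14, -39/2, -2237/14]
R4 ← R4 − (61/22)·R3: [0, 0, 0, 7729/66, -1711/33, -30031/66]
The echelon form has 4 nonzero rows, and every pivot lies in the first 5 columns, so rank(C) = rank([C|b]) = 4.
The system is consistent.
rank = 4 < 5 unknowns, so there are infinitely many solutions.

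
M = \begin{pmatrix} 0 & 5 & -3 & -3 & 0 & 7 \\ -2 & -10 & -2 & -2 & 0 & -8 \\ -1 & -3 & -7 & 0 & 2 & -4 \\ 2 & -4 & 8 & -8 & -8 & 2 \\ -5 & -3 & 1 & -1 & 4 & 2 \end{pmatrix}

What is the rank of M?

4

Row reduce to echelon form.
Swap R1 ↔ R2
R3 ← R3 − (1/2)·R1: [0, 2, -6, 1, 2, 0]
R4 ← R4 + R1: [0, -14, 6, -10, -8, -6]
R5 ← R5 − (5/2)·R1: [0, 22, 6, 4, 4, 22]
R3 ← R3 − (2/5)·R2: [0, 0, -24/5, 11/5, 2, -14/5]
R4 ← R4 + (14/5)·R2: [0, 0, -12/5, -92/5, -8, 68/5]
R5 ← R5 − (22/5)·R2: [0, 0, 96/5, 86/5, 4, -44/5]
R4 ← R4 − (1/2)·R3: [0, 0, 0, -39/2, -9, 15]
R5 ← R5 + (4)·R3: [0, 0, 0, 26, 12, -20]
R5 ← R5 + (4/3)·R4: [0, 0, 0, 0, 0, 0]
Echelon form has 4 nonzero rows, so rank(M) = 4.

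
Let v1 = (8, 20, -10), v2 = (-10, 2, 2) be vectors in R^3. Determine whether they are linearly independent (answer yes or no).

Form the matrix with these vectors as rows and row reduce.
R2 ← R2 + (5/4)·R1: [0, 27, -21/2]
2 nonzero rows, so the 2 vectors span a space of dimension 2.
Since 2 = 2, the vectors are linearly independent.

yes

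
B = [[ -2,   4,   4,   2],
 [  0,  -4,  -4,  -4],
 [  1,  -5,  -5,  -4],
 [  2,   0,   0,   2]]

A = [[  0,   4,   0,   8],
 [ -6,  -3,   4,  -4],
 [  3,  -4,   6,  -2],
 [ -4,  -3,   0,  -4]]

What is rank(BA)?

2

First compute BA:
[[-20, -42,  40, -48],
 [ 28,  40, -40,  40],
 [ 31,  51, -50,  54],
 [ -8,   2,   0,   8]]
Now row reduce the product.
R2 ← R2 + (7/5)·R1: [0, -94/5, 16, -136/5]
R3 ← R3 + (31/20)·R1: [0, -141/10, 12, -102/5]
R4 ← R4 − (2/5)·R1: [0, 94/5, -16, 136/5]
R3 ← R3 − (3/4)·R2: [0, 0, 0, 0]
R4 ← R4 + R2: [0, 0, 0, 0]
2 nonzero rows, so rank(BA) = 2.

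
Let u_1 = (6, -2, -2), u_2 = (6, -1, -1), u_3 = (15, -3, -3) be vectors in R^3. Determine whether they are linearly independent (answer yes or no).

Form the matrix with these vectors as rows and row reduce.
R2 ← R2 − R1: [0, 1, 1]
R3 ← R3 − (5/2)·R1: [0, 2, 2]
R3 ← R3 − (2)·R2: [0, 0, 0]
2 nonzero rows, so the 3 vectors span a space of dimension 2.
Since 2 < 3, the vectors are linearly dependent.

no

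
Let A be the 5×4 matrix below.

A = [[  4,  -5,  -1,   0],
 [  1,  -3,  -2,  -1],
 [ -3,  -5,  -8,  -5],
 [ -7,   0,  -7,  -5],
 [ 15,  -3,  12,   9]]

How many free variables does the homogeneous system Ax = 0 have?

2

Row reduce to echelon form.
R2 ← R2 − (1/4)·R1: [0, -7/4, -7/4, -1]
R3 ← R3 + (3/4)·R1: [0, -35/4, -35/4, -5]
R4 ← R4 + (7/4)·R1: [0, -35/4, -35/4, -5]
R5 ← R5 − (15/4)·R1: [0, 63/4, 63/4, 9]
R3 ← R3 − (5)·R2: [0, 0, 0, 0]
R4 ← R4 − (5)·R2: [0, 0, 0, 0]
R5 ← R5 + (9)·R2: [0, 0, 0, 0]
2 nonzero rows, so rank(A) = 2.
A has 4 columns; by rank–nullity, nullity = 4 − 2 = 2.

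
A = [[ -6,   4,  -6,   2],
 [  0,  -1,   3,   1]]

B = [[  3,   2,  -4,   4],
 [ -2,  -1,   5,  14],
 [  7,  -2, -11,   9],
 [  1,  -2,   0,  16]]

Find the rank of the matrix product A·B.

2

First compute AB:
[[-66,  -8, 110,  10],
 [ 24,  -7, -38,  29]]
Now row reduce the product.
R2 ← R2 + (4/11)·R1: [0, -109/11, 2, 359/11]
2 nonzero rows, so rank(AB) = 2.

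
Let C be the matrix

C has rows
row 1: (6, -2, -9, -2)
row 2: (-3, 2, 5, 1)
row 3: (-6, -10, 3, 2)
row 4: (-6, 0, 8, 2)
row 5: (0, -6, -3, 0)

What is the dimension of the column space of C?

Row reduce to echelon form.
R2 ← R2 + (1/2)·R1: [0, 1, 1/2, 0]
R3 ← R3 + R1: [0, -12, -6, 0]
R4 ← R4 + R1: [0, -2, -1, 0]
R3 ← R3 + (12)·R2: [0, 0, 0, 0]
R4 ← R4 + (2)·R2: [0, 0, 0, 0]
R5 ← R5 + (6)·R2: [0, 0, 0, 0]
Echelon form has 2 nonzero rows, so rank(C) = 2.
The column space has dimension equal to the rank: 2.

2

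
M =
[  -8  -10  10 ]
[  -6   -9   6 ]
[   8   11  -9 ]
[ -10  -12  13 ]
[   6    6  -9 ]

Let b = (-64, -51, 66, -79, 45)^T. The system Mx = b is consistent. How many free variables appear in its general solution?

Row reduce the augmented matrix [M | b].
R2 ← R2 − (3/4)·R1: [0, -3/2, -3/2, -3]
R3 ← R3 + R1: [0, 1, 1, 2]
R4 ← R4 − (5/4)·R1: [0, 1/2, 1/2, 1]
R5 ← R5 + (3/4)·R1: [0, -3/2, -3/2, -3]
R3 ← R3 + (2/3)·R2: [0, 0, 0, 0]
R4 ← R4 + (1/3)·R2: [0, 0, 0, 0]
R5 ← R5 − R2: [0, 0, 0, 0]
The echelon form has 2 nonzero rows, and every pivot lies in the first 3 columns, so rank(M) = rank([M|b]) = 2.
The system is consistent.
Free variables = (unknowns) − (rank) = 3 − 2 = 1.

1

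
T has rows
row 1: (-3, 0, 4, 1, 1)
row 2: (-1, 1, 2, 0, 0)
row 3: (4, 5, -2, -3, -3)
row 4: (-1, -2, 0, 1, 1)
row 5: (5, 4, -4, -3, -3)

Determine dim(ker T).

Row reduce to echelon form.
R2 ← R2 − (1/3)·R1: [0, 1, 2/3, -1/3, -1/3]
R3 ← R3 + (4/3)·R1: [0, 5, 10/3, -5/3, -5/3]
R4 ← R4 − (1/3)·R1: [0, -2, -4/3, 2/3, 2/3]
R5 ← R5 + (5/3)·R1: [0, 4, 8/3, -4/3, -4/3]
R3 ← R3 − (5)·R2: [0, 0, 0, 0, 0]
R4 ← R4 + (2)·R2: [0, 0, 0, 0, 0]
R5 ← R5 − (4)·R2: [0, 0, 0, 0, 0]
2 nonzero rows, so rank(T) = 2.
T has 5 columns; by rank–nullity, nullity = 5 − 2 = 3.

3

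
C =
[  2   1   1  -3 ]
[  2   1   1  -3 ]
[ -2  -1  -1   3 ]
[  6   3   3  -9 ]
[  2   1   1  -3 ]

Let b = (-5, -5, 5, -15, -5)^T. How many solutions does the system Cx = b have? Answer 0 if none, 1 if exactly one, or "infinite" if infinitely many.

infinite

Row reduce the augmented matrix [C | b].
R2 ← R2 − R1: [0, 0, 0, 0, 0]
R3 ← R3 + R1: [0, 0, 0, 0, 0]
R4 ← R4 − (3)·R1: [0, 0, 0, 0, 0]
R5 ← R5 − R1: [0, 0, 0, 0, 0]
The echelon form has 1 nonzero rows, and every pivot lies in the first 4 columns, so rank(C) = rank([C|b]) = 1.
The system is consistent.
rank = 1 < 4 unknowns, so there are infinitely many solutions.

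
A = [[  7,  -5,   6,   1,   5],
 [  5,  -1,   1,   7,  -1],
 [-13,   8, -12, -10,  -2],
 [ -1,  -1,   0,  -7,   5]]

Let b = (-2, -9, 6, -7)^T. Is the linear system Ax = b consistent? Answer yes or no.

Row reduce the augmented matrix [A | b].
R2 ← R2 − (5/7)·R1: [0, 18/7, -23/7, 44/7, -32/7, -53/7]
R3 ← R3 + (13/7)·R1: [0, -9/7, -6/7, -57/7, 51/7, 16/7]
R4 ← R4 + (1/7)·R1: [0, -12/7, 6/7, -48/7, 40/7, -51/7]
R3 ← R3 + (1/2)·R2: [0, 0, -5/2, -5, 5, -3/2]
R4 ← R4 + (2/3)·R2: [0, 0, -4/3, -8/3, 8/3, -37/3]
R4 ← R4 − (8/15)·R3: [0, 0, 0, 0, 0, -173/15]
The echelon form has 4 nonzero rows; the last pivot sits in the augmented column, so rank(A) = 3 but rank([A|b]) = 4.
Since the ranks differ, the system is inconsistent.

no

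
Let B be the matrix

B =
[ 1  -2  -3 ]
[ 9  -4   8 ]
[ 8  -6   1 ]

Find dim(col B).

2

Row reduce to echelon form.
R2 ← R2 − (9)·R1: [0, 14, 35]
R3 ← R3 − (8)·R1: [0, 10, 25]
R3 ← R3 − (5/7)·R2: [0, 0, 0]
Echelon form has 2 nonzero rows, so rank(B) = 2.
The column space has dimension equal to the rank: 2.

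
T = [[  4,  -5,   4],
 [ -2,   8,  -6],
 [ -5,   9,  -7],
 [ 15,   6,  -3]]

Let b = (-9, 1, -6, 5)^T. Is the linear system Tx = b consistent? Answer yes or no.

Row reduce the augmented matrix [T | b].
R2 ← R2 + (1/2)·R1: [0, 11/2, -4, -7/2]
R3 ← R3 + (5/4)·R1: [0, 11/4, -2, -69/4]
R4 ← R4 − (15/4)·R1: [0, 99/4, -18, 155/4]
R3 ← R3 − (1/2)·R2: [0, 0, 0, -31/2]
R4 ← R4 − (9/2)·R2: [0, 0, 0, 109/2]
R4 ← R4 + (109/31)·R3: [0, 0, 0, 0]
The echelon form has 3 nonzero rows; the last pivot sits in the augmented column, so rank(T) = 2 but rank([T|b]) = 3.
Since the ranks differ, the system is inconsistent.

no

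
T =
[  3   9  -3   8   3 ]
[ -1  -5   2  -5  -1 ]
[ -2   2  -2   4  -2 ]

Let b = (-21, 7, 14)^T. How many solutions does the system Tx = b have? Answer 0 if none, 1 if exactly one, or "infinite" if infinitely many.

Row reduce the augmented matrix [T | b].
R2 ← R2 + (1/3)·R1: [0, -2, 1, -7/3, 0, 0]
R3 ← R3 + (2/3)·R1: [0, 8, -4, 28/3, 0, 0]
R3 ← R3 + (4)·R2: [0, 0, 0, 0, 0, 0]
The echelon form has 2 nonzero rows, and every pivot lies in the first 5 columns, so rank(T) = rank([T|b]) = 2.
The system is consistent.
rank = 2 < 5 unknowns, so there are infinitely many solutions.

infinite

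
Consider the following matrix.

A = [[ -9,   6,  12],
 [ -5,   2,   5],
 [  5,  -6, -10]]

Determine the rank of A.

2

Row reduce to echelon form.
R2 ← R2 − (5/9)·R1: [0, -4/3, -5/3]
R3 ← R3 + (5/9)·R1: [0, -8/3, -10/3]
R3 ← R3 − (2)·R2: [0, 0, 0]
Echelon form has 2 nonzero rows, so rank(A) = 2.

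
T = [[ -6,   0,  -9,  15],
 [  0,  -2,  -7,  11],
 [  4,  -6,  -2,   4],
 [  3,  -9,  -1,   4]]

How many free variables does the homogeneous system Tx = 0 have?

Row reduce to echelon form.
R3 ← R3 + (2/3)·R1: [0, -6, -8, 14]
R4 ← R4 + (1/2)·R1: [0, -9, -11/2, 23/2]
R3 ← R3 − (3)·R2: [0, 0, 13, -19]
R4 ← R4 − (9/2)·R2: [0, 0, 26, -38]
R4 ← R4 − (2)·R3: [0, 0, 0, 0]
3 nonzero rows, so rank(T) = 3.
T has 4 columns; by rank–nullity, nullity = 4 − 3 = 1.

1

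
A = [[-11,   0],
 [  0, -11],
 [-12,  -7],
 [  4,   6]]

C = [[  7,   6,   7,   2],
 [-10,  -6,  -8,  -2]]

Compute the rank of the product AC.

2

First compute AC:
[[-77, -66, -77, -22],
 [110,  66,  88,  22],
 [-14, -30, -28, -10],
 [-32, -12, -20,  -4]]
Now row reduce the product.
R2 ← R2 + (10/7)·R1: [0, -198/7, -22, -66/7]
R3 ← R3 − (2/11)·R1: [0, -18, -14, -6]
R4 ← R4 − (32/77)·R1: [0, 108/7, 12, 36/7]
R3 ← R3 − (7/11)·R2: [0, 0, 0, 0]
R4 ← R4 + (6/11)·R2: [0, 0, 0, 0]
2 nonzero rows, so rank(AC) = 2.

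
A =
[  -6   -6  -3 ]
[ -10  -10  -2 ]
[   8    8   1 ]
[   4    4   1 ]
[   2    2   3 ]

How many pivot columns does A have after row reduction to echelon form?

2

Row reduce to echelon form.
R2 ← R2 − (5/3)·R1: [0, 0, 3]
R3 ← R3 + (4/3)·R1: [0, 0, -3]
R4 ← R4 + (2/3)·R1: [0, 0, -1]
R5 ← R5 + (1/3)·R1: [0, 0, 2]
R3 ← R3 + R2: [0, 0, 0]
R4 ← R4 + (1/3)·R2: [0, 0, 0]
R5 ← R5 − (2/3)·R2: [0, 0, 0]
Echelon form has 2 nonzero rows, so rank(A) = 2.
Each nonzero row contributes one pivot column: 2 pivot columns.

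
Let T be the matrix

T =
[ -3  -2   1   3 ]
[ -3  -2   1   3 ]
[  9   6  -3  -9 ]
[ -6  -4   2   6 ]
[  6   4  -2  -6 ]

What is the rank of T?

Row reduce to echelon form.
R2 ← R2 − R1: [0, 0, 0, 0]
R3 ← R3 + (3)·R1: [0, 0, 0, 0]
R4 ← R4 − (2)·R1: [0, 0, 0, 0]
R5 ← R5 + (2)·R1: [0, 0, 0, 0]
Echelon form has 1 nonzero row, so rank(T) = 1.

1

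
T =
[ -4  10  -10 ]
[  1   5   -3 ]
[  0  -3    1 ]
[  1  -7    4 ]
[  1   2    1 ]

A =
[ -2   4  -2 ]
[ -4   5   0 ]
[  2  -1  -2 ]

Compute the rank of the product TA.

2

First compute TA:
[[-52,  44,  28],
 [-28,  32,   4],
 [ 14, -16,  -2],
 [ 34, -35, -10],
 [ -8,  13,  -4]]
Now row reduce the product.
R2 ← R2 − (7/13)·R1: [0, 108/13, -144/13]
R3 ← R3 + (7/26)·R1: [0, -54/13, 72/13]
R4 ← R4 + (17/26)·R1: [0, -81/13, 108/13]
R5 ← R5 − (2/13)·R1: [0, 81/13, -108/13]
R3 ← R3 + (1/2)·R2: [0, 0, 0]
R4 ← R4 + (3/4)·R2: [0, 0, 0]
R5 ← R5 − (3/4)·R2: [0, 0, 0]
2 nonzero rows, so rank(TA) = 2.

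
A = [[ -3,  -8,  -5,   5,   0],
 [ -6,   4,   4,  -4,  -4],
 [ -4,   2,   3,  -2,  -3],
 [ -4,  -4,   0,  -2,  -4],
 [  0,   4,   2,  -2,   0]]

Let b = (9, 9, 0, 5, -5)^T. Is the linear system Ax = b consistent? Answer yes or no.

no

Row reduce the augmented matrix [A | b].
R2 ← R2 − (2)·R1: [0, 20, 14, -14, -4, -9]
R3 ← R3 − (4/3)·R1: [0, 38/3, 29/3, -26/3, -3, -12]
R4 ← R4 − (4/3)·R1: [0, 20/3, 20/3, -26/3, -4, -7]
R3 ← R3 − (19/30)·R2: [0, 0, 4/5, 1/5, -7/15, -63/10]
R4 ← R4 − (1/3)·R2: [0, 0, 2, -4, -8/3, -4]
R5 ← R5 − (1/5)·R2: [0, 0, -4/5, 4/5, 4/5, -16/5]
R4 ← R4 − (5/2)·R3: [0, 0, 0, -9/2, -3/2, 47/4]
R5 ← R5 + R3: [0, 0, 0, 1, 1/3, -19/2]
R5 ← R5 + (2/9)·R4: [0, 0, 0, 0, 0, -62/9]
The echelon form has 5 nonzero rows; the last pivot sits in the augmented column, so rank(A) = 4 but rank([A|b]) = 5.
Since the ranks differ, the system is inconsistent.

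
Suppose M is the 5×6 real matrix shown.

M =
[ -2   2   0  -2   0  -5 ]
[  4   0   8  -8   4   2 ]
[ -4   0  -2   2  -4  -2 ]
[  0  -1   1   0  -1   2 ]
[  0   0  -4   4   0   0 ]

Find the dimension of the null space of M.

Row reduce to echelon form.
R2 ← R2 + (2)·R1: [0, 4, 8, -12, 4, -8]
R3 ← R3 − (2)·R1: [0, -4, -2, 6, -4, 8]
R3 ← R3 + R2: [0, 0, 6, -6, 0, 0]
R4 ← R4 + (1/4)·R2: [0, 0, 3, -3, 0, 0]
R4 ← R4 − (1/2)·R3: [0, 0, 0, 0, 0, 0]
R5 ← R5 + (2/3)·R3: [0, 0, 0, 0, 0, 0]
3 nonzero rows, so rank(M) = 3.
M has 6 columns; by rank–nullity, nullity = 6 − 3 = 3.

3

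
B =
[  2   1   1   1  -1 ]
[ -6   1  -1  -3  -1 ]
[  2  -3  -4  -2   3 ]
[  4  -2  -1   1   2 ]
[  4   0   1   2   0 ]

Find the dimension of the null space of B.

2

Row reduce to echelon form.
R2 ← R2 + (3)·R1: [0, 4, 2, 0, -4]
R3 ← R3 − R1: [0, -4, -5, -3, 4]
R4 ← R4 − (2)·R1: [0, -4, -3, -1, 4]
R5 ← R5 − (2)·R1: [0, -2, -1, 0, 2]
R3 ← R3 + R2: [0, 0, -3, -3, 0]
R4 ← R4 + R2: [0, 0, -1, -1, 0]
R5 ← R5 + (1/2)·R2: [0, 0, 0, 0, 0]
R4 ← R4 − (1/3)·R3: [0, 0, 0, 0, 0]
3 nonzero rows, so rank(B) = 3.
B has 5 columns; by rank–nullity, nullity = 5 − 3 = 2.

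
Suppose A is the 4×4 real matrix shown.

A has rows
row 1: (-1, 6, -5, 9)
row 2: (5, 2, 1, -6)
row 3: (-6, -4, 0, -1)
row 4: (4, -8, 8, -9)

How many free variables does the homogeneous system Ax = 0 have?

1

Row reduce to echelon form.
R2 ← R2 + (5)·R1: [0, 32, -24, 39]
R3 ← R3 − (6)·R1: [0, -40, 30, -55]
R4 ← R4 + (4)·R1: [0, 16, -12, 27]
R3 ← R3 + (5/4)·R2: [0, 0, 0, -25/4]
R4 ← R4 − (1/2)·R2: [0, 0, 0, 15/2]
R4 ← R4 + (6/5)·R3: [0, 0, 0, 0]
3 nonzero rows, so rank(A) = 3.
A has 4 columns; by rank–nullity, nullity = 4 − 3 = 1.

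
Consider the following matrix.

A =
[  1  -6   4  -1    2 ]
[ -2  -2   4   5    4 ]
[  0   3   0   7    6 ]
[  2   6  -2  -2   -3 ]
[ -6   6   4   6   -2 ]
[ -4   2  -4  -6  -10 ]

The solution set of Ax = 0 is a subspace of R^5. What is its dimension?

Row reduce to echelon form.
R2 ← R2 + (2)·R1: [0, -14, 12, 3, 8]
R4 ← R4 − (2)·R1: [0, 18, -10, 0, -7]
R5 ← R5 + (6)·R1: [0, -30, 28, 0, 10]
R6 ← R6 + (4)·R1: [0, -22, 12, -10, -2]
R3 ← R3 + (3/14)·R2: [0, 0, 18/7, 107/14, 54/7]
R4 ← R4 + (9/7)·R2: [0, 0, 38/7, 27/7, 23/7]
R5 ← R5 − (15/7)·R2: [0, 0, 16/7, -45/7, -50/7]
R6 ← R6 − (11/7)·R2: [0, 0, -48/7, -103/7, -102/7]
R4 ← R4 − (19/9)·R3: [0, 0, 0, -221/18, -13]
R5 ← R5 − (8/9)·R3: [0, 0, 0, -119/9, -14]
R6 ← R6 + (8/3)·R3: [0, 0, 0, 17/3, 6]
R5 ← R5 − (14/13)·R4: [0, 0, 0, 0, 0]
R6 ← R6 + (6/13)·R4: [0, 0, 0, 0, 0]
4 nonzero rows, so rank(A) = 4.
A has 5 columns; by rank–nullity, nullity = 5 − 4 = 1.

1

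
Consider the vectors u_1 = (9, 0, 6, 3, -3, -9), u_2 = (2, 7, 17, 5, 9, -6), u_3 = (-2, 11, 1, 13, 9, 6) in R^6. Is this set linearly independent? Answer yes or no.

Form the matrix with these vectors as rows and row reduce.
R2 ← R2 − (2/9)·R1: [0, 7, 47/3, 13/3, 29/3, -4]
R3 ← R3 + (2/9)·R1: [0, 11, 7/3, 41/3, 25/3, 4]
R3 ← R3 − (11/7)·R2: [0, 0, -156/7, 48/7, -48/7, 72/7]
3 nonzero rows, so the 3 vectors span a space of dimension 3.
Since 3 = 3, the vectors are linearly independent.

yes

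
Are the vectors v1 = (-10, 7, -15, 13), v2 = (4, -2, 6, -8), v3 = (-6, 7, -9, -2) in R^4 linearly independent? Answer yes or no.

no

Form the matrix with these vectors as rows and row reduce.
R2 ← R2 + (2/5)·R1: [0, 4/5, 0, -14/5]
R3 ← R3 − (3/5)·R1: [0, 14/5, 0, -49/5]
R3 ← R3 − (7/2)·R2: [0, 0, 0, 0]
2 nonzero rows, so the 3 vectors span a space of dimension 2.
Since 2 < 3, the vectors are linearly dependent.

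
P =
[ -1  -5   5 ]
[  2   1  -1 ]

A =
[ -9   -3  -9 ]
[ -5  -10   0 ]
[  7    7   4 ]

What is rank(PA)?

2

First compute PA:
[[ 69,  88,  29],
 [-30, -23, -22]]
Now row reduce the product.
R2 ← R2 + (10/23)·R1: [0, 351/23, -216/23]
2 nonzero rows, so rank(PA) = 2.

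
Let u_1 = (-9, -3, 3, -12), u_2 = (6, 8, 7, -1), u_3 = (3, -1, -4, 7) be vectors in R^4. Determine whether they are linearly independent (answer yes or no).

no

Form the matrix with these vectors as rows and row reduce.
R2 ← R2 + (2/3)·R1: [0, 6, 9, -9]
R3 ← R3 + (1/3)·R1: [0, -2, -3, 3]
R3 ← R3 + (1/3)·R2: [0, 0, 0, 0]
2 nonzero rows, so the 3 vectors span a space of dimension 2.
Since 2 < 3, the vectors are linearly dependent.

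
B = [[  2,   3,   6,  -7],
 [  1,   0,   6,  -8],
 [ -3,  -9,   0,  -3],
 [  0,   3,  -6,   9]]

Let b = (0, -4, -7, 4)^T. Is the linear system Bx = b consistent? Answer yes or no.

Row reduce the augmented matrix [B | b].
R2 ← R2 − (1/2)·R1: [0, -3/2, 3, -9/2, -4]
R3 ← R3 + (3/2)·R1: [0, -9/2, 9, -27/2, -7]
R3 ← R3 − (3)·R2: [0, 0, 0, 0, 5]
R4 ← R4 + (2)·R2: [0, 0, 0, 0, -4]
R4 ← R4 + (4/5)·R3: [0, 0, 0, 0, 0]
The echelon form has 3 nonzero rows; the last pivot sits in the augmented column, so rank(B) = 2 but rank([B|b]) = 3.
Since the ranks differ, the system is inconsistent.

no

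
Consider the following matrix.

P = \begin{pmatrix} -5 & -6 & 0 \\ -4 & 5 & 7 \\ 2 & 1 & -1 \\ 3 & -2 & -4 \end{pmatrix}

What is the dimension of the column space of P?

2

Row reduce to echelon form.
R2 ← R2 − (4/5)·R1: [0, 49/5, 7]
R3 ← R3 + (2/5)·R1: [0, -7/5, -1]
R4 ← R4 + (3/5)·R1: [0, -28/5, -4]
R3 ← R3 + (1/7)·R2: [0, 0, 0]
R4 ← R4 + (4/7)·R2: [0, 0, 0]
Echelon form has 2 nonzero rows, so rank(P) = 2.
The column space has dimension equal to the rank: 2.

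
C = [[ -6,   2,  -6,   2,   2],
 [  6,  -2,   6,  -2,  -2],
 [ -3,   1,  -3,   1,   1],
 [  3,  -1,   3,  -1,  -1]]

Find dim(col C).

Row reduce to echelon form.
R2 ← R2 + R1: [0, 0, 0, 0, 0]
R3 ← R3 − (1/2)·R1: [0, 0, 0, 0, 0]
R4 ← R4 + (1/2)·R1: [0, 0, 0, 0, 0]
Echelon form has 1 nonzero row, so rank(C) = 1.
The column space has dimension equal to the rank: 1.

1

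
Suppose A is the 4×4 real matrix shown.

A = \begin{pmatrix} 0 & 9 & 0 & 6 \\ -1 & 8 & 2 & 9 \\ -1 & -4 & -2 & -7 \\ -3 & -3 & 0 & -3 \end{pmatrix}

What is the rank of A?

Row reduce to echelon form.
Swap R1 ↔ R2
R3 ← R3 − R1: [0, -12, -4, -16]
R4 ← R4 − (3)·R1: [0, -27, -6, -30]
R3 ← R3 + (4/3)·R2: [0, 0, -4, -8]
R4 ← R4 + (3)·R2: [0, 0, -6, -12]
R4 ← R4 − (3/2)·R3: [0, 0, 0, 0]
Echelon form has 3 nonzero rows, so rank(A) = 3.

3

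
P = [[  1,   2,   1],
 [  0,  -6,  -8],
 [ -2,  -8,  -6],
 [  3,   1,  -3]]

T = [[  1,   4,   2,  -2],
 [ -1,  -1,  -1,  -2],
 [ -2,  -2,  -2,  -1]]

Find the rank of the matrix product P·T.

First compute PT:
[[ -3,   0,  -2,  -7],
 [ 22,  22,  22,  20],
 [ 18,  12,  16,  26],
 [  8,  17,  11,  -5]]
Now row reduce the product.
R2 ← R2 + (22/3)·R1: [0, 22, 22/3, -94/3]
R3 ← R3 + (6)·R1: [0, 12, 4, -16]
R4 ← R4 + (8/3)·R1: [0, 17, 17/3, -71/3]
R3 ← R3 − (6/11)·R2: [0, 0, 0, 12/11]
R4 ← R4 − (17/22)·R2: [0, 0, 0, 6/11]
R4 ← R4 − (1/2)·R3: [0, 0, 0, 0]
3 nonzero rows, so rank(PT) = 3.

3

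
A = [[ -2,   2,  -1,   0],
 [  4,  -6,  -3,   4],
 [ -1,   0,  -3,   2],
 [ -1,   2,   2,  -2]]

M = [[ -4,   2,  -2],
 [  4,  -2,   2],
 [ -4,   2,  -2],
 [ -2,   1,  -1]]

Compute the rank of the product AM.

1

First compute AM:
[[ 20, -10,  10],
 [-36,  18, -18],
 [ 12,  -6,   6],
 [  8,  -4,   4]]
Now row reduce the product.
R2 ← R2 + (9/5)·R1: [0, 0, 0]
R3 ← R3 − (3/5)·R1: [0, 0, 0]
R4 ← R4 − (2/5)·R1: [0, 0, 0]
1 nonzero row, so rank(AM) = 1.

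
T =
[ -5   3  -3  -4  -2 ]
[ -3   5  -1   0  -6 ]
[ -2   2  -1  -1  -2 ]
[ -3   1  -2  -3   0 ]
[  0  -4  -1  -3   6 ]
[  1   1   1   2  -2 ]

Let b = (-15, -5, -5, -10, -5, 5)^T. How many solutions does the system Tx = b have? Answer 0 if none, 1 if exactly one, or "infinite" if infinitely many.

Row reduce the augmented matrix [T | b].
R2 ← R2 − (3/5)·R1: [0, 16/5, 4/5, 12/5, -24/5, 4]
R3 ← R3 − (2/5)·R1: [0, 4/5, 1/5, 3/5, -6/5, 1]
R4 ← R4 − (3/5)·R1: [0, -4/5, -1/5, -3/5, 6/5, -1]
R6 ← R6 + (1/5)·R1: [0, 8/5, 2/5, 6/5, -12/5, 2]
R3 ← R3 − (1/4)·R2: [0, 0, 0, 0, 0, 0]
R4 ← R4 + (1/4)·R2: [0, 0, 0, 0, 0, 0]
R5 ← R5 + (5/4)·R2: [0, 0, 0, 0, 0, 0]
R6 ← R6 − (1/2)·R2: [0, 0, 0, 0, 0, 0]
The echelon form has 2 nonzero rows, and every pivot lies in the first 5 columns, so rank(T) = rank([T|b]) = 2.
The system is consistent.
rank = 2 < 5 unknowns, so there are infinitely many solutions.

infinite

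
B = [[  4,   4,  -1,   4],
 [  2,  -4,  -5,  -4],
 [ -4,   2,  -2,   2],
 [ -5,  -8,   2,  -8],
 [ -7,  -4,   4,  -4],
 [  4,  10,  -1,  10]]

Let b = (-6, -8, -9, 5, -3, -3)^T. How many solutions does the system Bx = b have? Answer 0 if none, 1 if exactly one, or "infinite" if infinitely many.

0

Row reduce the augmented matrix [B | b].
R2 ← R2 − (1/2)·R1: [0, -6, -9/2, -6, -5]
R3 ← R3 + R1: [0, 6, -3, 6, -15]
R4 ← R4 + (5/4)·R1: [0, -3, 3/4, -3, -5/2]
R5 ← R5 + (7/4)·R1: [0, 3, 9/4, 3, -27/2]
R6 ← R6 − R1: [0, 6, 0, 6, 3]
R3 ← R3 + R2: [0, 0, -15/2, 0, -20]
R4 ← R4 − (1/2)·R2: [0, 0, 3, 0, 0]
R5 ← R5 + (1/2)·R2: [0, 0, 0, 0, -16]
R6 ← R6 + R2: [0, 0, -9/2, 0, -2]
R4 ← R4 + (2/5)·R3: [0, 0, 0, 0, -8]
R6 ← R6 − (3/5)·R3: [0, 0, 0, 0, 10]
R5 ← R5 − (2)·R4: [0, 0, 0, 0, 0]
R6 ← R6 + (5/4)·R4: [0, 0, 0, 0, 0]
The echelon form has 4 nonzero rows; the last pivot sits in the augmented column, so rank(B) = 3 but rank([B|b]) = 4.
Since the ranks differ, the system is inconsistent.
It has no solutions.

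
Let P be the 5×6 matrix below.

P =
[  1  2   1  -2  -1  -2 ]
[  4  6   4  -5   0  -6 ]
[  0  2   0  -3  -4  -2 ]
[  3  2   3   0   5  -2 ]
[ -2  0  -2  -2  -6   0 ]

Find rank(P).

Row reduce to echelon form.
R2 ← R2 − (4)·R1: [0, -2, 0, 3, 4, 2]
R4 ← R4 − (3)·R1: [0, -4, 0, 6, 8, 4]
R5 ← R5 + (2)·R1: [0, 4, 0, -6, -8, -4]
R3 ← R3 + R2: [0, 0, 0, 0, 0, 0]
R4 ← R4 − (2)·R2: [0, 0, 0, 0, 0, 0]
R5 ← R5 + (2)·R2: [0, 0, 0, 0, 0, 0]
Echelon form has 2 nonzero rows, so rank(P) = 2.

2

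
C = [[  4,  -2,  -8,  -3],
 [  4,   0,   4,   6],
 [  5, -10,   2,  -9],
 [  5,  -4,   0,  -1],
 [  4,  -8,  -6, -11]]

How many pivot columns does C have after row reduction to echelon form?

Row reduce to echelon form.
R2 ← R2 − R1: [0, 2, 12, 9]
R3 ← R3 − (5/4)·R1: [0, -15/2, 12, -21/4]
R4 ← R4 − (5/4)·R1: [0, -3/2, 10, 11/4]
R5 ← R5 − R1: [0, -6, 2, -8]
R3 ← R3 + (15/4)·R2: [0, 0, 57, 57/2]
R4 ← R4 + (3/4)·R2: [0, 0, 19, 19/2]
R5 ← R5 + (3)·R2: [0, 0, 38, 19]
R4 ← R4 − (1/3)·R3: [0, 0, 0, 0]
R5 ← R5 − (2/3)·R3: [0, 0, 0, 0]
Echelon form has 3 nonzero rows, so rank(C) = 3.
Each nonzero row contributes one pivot column: 3 pivot columns.

3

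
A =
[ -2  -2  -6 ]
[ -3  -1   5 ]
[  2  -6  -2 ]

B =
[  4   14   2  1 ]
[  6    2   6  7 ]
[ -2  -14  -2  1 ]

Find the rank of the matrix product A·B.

First compute AB:
[[ -8,  52,  -4, -22],
 [-28, -114, -22,  -5],
 [-24,  44, -28, -42]]
Now row reduce the product.
R2 ← R2 − (7/2)·R1: [0, -296, -8, 72]
R3 ← R3 − (3)·R1: [0, -112, -16, 24]
R3 ← R3 − (14/37)·R2: [0, 0, -480/37, -120/37]
3 nonzero rows, so rank(AB) = 3.

3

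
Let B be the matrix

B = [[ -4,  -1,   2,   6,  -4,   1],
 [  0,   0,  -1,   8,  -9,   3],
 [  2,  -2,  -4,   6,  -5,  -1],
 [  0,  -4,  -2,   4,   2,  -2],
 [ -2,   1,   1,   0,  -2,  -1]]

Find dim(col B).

4

Row reduce to echelon form.
R3 ← R3 + (1/2)·R1: [0, -5/2, -3, 9, -7, -1/2]
R5 ← R5 − (1/2)·R1: [0, 3/2, 0, -3, 0, -3/2]
Swap R2 ↔ R3
R4 ← R4 − (8/5)·R2: [0, 0, 14/5, -52/5, 66/5, -6/5]
R5 ← R5 + (3/5)·R2: [0, 0, -9/5, 12/5, -21/5, -9/5]
R4 ← R4 + (14/5)·R3: [0, 0, 0, 12, -12, 36/5]
R5 ← R5 − (9/5)·R3: [0, 0, 0, -12, 12, -36/5]
R5 ← R5 + R4: [0, 0, 0, 0, 0, 0]
Echelon form has 4 nonzero rows, so rank(B) = 4.
The column space has dimension equal to the rank: 4.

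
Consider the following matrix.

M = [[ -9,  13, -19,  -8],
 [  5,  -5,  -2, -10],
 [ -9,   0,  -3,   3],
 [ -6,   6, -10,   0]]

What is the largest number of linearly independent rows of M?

Row reduce to echelon form.
R2 ← R2 + (5/9)·R1: [0, 20/9, -113/9, -130/9]
R3 ← R3 − R1: [0, -13, 16, 11]
R4 ← R4 − (2/3)·R1: [0, -8/3, 8/3, 16/3]
R3 ← R3 + (117/20)·R2: [0, 0, -1149/20, -147/2]
R4 ← R4 + (6/5)·R2: [0, 0, -62/5, -12]
R4 ← R4 − (248/1149)·R3: [0, 0, 0, 1480/383]
Echelon form has 4 nonzero rows, so rank(M) = 4.
The rank gives the maximum number of linearly independent rows: 4.

4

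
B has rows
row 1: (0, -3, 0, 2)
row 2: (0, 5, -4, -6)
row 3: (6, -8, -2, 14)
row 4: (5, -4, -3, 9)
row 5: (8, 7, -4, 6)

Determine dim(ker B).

1

Row reduce to echelon form.
Swap R1 ↔ R3
R4 ← R4 − (5/6)·R1: [0, 8/3, -4/3, -8/3]
R5 ← R5 − (4/3)·R1: [0, 53/3, -4/3, -38/3]
R3 ← R3 + (3/5)·R2: [0, 0, -12/5, -8/5]
R4 ← R4 − (8/15)·R2: [0, 0, 4/5, 8/15]
R5 ← R5 − (53/15)·R2: [0, 0, 64/5, 128/15]
R4 ← R4 + (1/3)·R3: [0, 0, 0, 0]
R5 ← R5 + (16/3)·R3: [0, 0, 0, 0]
3 nonzero rows, so rank(B) = 3.
B has 4 columns; by rank–nullity, nullity = 4 − 3 = 1.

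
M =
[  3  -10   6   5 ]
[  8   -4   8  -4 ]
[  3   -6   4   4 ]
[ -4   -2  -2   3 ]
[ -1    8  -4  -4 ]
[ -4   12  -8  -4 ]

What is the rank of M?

3

Row reduce to echelon form.
R2 ← R2 − (8/3)·R1: [0, 68/3, -8, -52/3]
R3 ← R3 − R1: [0, 4, -2, -1]
R4 ← R4 + (4/3)·R1: [0, -46/3, 6, 29/3]
R5 ← R5 + (1/3)·R1: [0, 14/3, -2, -7/3]
R6 ← R6 + (4/3)·R1: [0, -4/3, 0, 8/3]
R3 ← R3 − (3/17)·R2: [0, 0, -10/17, 35/17]
R4 ← R4 + (23/34)·R2: [0, 0, 10/17, -35/17]
R5 ← R5 − (7/34)·R2: [0, 0, -6/17, 21/17]
R6 ← R6 + (1/17)·R2: [0, 0, -8/17, 28/17]
R4 ← R4 + R3: [0, 0, 0, 0]
R5 ← R5 − (3/5)·R3: [0, 0, 0, 0]
R6 ← R6 − (4/5)·R3: [0, 0, 0, 0]
Echelon form has 3 nonzero rows, so rank(M) = 3.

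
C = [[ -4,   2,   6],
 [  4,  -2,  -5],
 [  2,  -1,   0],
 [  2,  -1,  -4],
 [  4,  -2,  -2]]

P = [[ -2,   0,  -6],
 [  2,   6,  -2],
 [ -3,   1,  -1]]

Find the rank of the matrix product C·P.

First compute CP:
[[ -6,  18,  14],
 [  3, -17, -15],
 [ -6,  -6, -10],
 [  6, -10,  -6],
 [ -6, -14, -18]]
Now row reduce the product.
R2 ← R2 + (1/2)·R1: [0, -8, -8]
R3 ← R3 − R1: [0, -24, -24]
R4 ← R4 + R1: [0, 8, 8]
R5 ← R5 − R1: [0, -32, -32]
R3 ← R3 − (3)·R2: [0, 0, 0]
R4 ← R4 + R2: [0, 0, 0]
R5 ← R5 − (4)·R2: [0, 0, 0]
2 nonzero rows, so rank(CP) = 2.

2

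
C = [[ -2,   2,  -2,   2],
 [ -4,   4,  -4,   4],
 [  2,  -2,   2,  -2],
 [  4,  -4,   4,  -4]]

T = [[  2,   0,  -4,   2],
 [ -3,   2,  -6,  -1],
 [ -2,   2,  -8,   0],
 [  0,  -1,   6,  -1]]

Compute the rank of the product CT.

1

First compute CT:
[[ -6,  -2,  24,  -8],
 [-12,  -4,  48, -16],
 [  6,   2, -24,   8],
 [ 12,   4, -48,  16]]
Now row reduce the product.
R2 ← R2 − (2)·R1: [0, 0, 0, 0]
R3 ← R3 + R1: [0, 0, 0, 0]
R4 ← R4 + (2)·R1: [0, 0, 0, 0]
1 nonzero row, so rank(CT) = 1.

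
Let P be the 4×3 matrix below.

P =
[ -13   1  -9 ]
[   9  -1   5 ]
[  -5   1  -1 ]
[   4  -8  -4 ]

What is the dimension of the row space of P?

3

Row reduce to echelon form.
R2 ← R2 + (9/13)·R1: [0, -4/13, -16/13]
R3 ← R3 − (5/13)·R1: [0, 8/13, 32/13]
R4 ← R4 + (4/13)·R1: [0, -100/13, -88/13]
R3 ← R3 + (2)·R2: [0, 0, 0]
R4 ← R4 − (25)·R2: [0, 0, 24]
Swap R3 ↔ R4
Echelon form has 3 nonzero rows, so rank(P) = 3.
The row space has dimension equal to the rank: 3.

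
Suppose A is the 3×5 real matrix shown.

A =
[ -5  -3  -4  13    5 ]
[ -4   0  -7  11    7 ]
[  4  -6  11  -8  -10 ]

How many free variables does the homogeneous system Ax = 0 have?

Row reduce to echelon form.
R2 ← R2 − (4/5)·R1: [0, 12/5, -19/5, 3/5, 3]
R3 ← R3 + (4/5)·R1: [0, -42/5, 39/5, 12/5, -6]
R3 ← R3 + (7/2)·R2: [0, 0, -11/2, 9/2, 9/2]
3 nonzero rows, so rank(A) = 3.
A has 5 columns; by rank–nullity, nullity = 5 − 3 = 2.

2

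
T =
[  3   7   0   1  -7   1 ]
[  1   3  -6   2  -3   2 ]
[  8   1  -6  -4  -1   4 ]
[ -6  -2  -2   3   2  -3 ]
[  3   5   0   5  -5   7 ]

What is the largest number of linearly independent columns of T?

5

Row reduce to echelon form.
R2 ← R2 − (1/3)·R1: [0, 2/3, -6, 5/3, -2/3, 5/3]
R3 ← R3 − (8/3)·R1: [0, -53/3, -6, -20/3, 53/3, 4/3]
R4 ← R4 + (2)·R1: [0, 12, -2, 5, -12, -1]
R5 ← R5 − R1: [0, -2, 0, 4, 2, 6]
R3 ← R3 + (53/2)·R2: [0, 0, -165, 75/2, 0, 91/2]
R4 ← R4 − (18)·R2: [0, 0, 106, -25, 0, -31]
R5 ← R5 + (3)·R2: [0, 0, -18, 9, 0, 11]
R4 ← R4 + (106/165)·R3: [0, 0, 0, -10/11, 0, -292/165]
R5 ← R5 − (6/55)·R3: [0, 0, 0, 54/11, 0, 332/55]
R5 ← R5 + (27/5)·R4: [0, 0, 0, 0, 0, -88/25]
Echelon form has 5 nonzero rows, so rank(T) = 5.
The rank gives the maximum number of linearly independent columns: 5.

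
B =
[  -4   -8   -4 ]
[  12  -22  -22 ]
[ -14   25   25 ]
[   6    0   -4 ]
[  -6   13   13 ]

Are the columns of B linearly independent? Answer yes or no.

yes

Row reduce B to echelon form.
R2 ← R2 + (3)·R1: [0, -46, -34]
R3 ← R3 − (7/2)·R1: [0, 53, 39]
R4 ← R4 + (3/2)·R1: [0, -12, -10]
R5 ← R5 − (3/2)·R1: [0, 25, 19]
R3 ← R3 + (53/46)·R2: [0, 0, -4/23]
R4 ← R4 − (6/23)·R2: [0, 0, -26/23]
R5 ← R5 + (25/46)·R2: [0, 0, 12/23]
R4 ← R4 − (13/2)·R3: [0, 0, 0]
R5 ← R5 + (3)·R3: [0, 0, 0]
3 pivots among 3 columns.
Every column is a pivot column, so the columns are linearly independent.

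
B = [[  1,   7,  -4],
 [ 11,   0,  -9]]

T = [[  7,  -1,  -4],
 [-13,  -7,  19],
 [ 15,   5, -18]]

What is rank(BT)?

First compute BT:
[[-144, -70, 201],
 [-58, -56, 118]]
Now row reduce the product.
R2 ← R2 − (29/72)·R1: [0, -1001/36, 889/24]
2 nonzero rows, so rank(BT) = 2.

2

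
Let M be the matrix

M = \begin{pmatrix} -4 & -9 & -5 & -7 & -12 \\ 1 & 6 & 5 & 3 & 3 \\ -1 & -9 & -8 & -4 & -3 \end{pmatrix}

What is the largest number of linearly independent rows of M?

Row reduce to echelon form.
R2 ← R2 + (1/4)·R1: [0, 15/4, 15/4, 5/4, 0]
R3 ← R3 − (1/4)·R1: [0, -27/4, -27/4, -9/4, 0]
R3 ← R3 + (9/5)·R2: [0, 0, 0, 0, 0]
Echelon form has 2 nonzero rows, so rank(M) = 2.
The rank gives the maximum number of linearly independent rows: 2.

2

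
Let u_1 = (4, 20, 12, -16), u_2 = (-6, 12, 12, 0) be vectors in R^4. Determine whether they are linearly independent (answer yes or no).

yes

Form the matrix with these vectors as rows and row reduce.
R2 ← R2 + (3/2)·R1: [0, 42, 30, -24]
2 nonzero rows, so the 2 vectors span a space of dimension 2.
Since 2 = 2, the vectors are linearly independent.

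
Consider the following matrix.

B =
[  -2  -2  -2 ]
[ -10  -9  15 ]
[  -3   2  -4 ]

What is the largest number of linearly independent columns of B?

Row reduce to echelon form.
R2 ← R2 − (5)·R1: [0, 1, 25]
R3 ← R3 − (3/2)·R1: [0, 5, -1]
R3 ← R3 − (5)·R2: [0, 0, -126]
Echelon form has 3 nonzero rows, so rank(B) = 3.
The rank gives the maximum number of linearly independent columns: 3.

3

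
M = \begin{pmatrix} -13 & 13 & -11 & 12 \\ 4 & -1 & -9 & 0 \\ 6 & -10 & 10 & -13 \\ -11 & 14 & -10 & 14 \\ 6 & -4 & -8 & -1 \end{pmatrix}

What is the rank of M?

4

Row reduce to echelon form.
R2 ← R2 + (4/13)·R1: [0, 3, -161/13, 48/13]
R3 ← R3 + (6/13)·R1: [0, -4, 64/13, -97/13]
R4 ← R4 − (11/13)·R1: [0, 3, -9/13, 50/13]
R5 ← R5 + (6/13)·R1: [0, 2, -170/13, 59/13]
R3 ← R3 + (4/3)·R2: [0, 0, -452/39, -33/13]
R4 ← R4 − R2: [0, 0, 152/13, 2/13]
R5 ← R5 − (2/3)·R2: [0, 0, -188/39, 27/13]
R4 ← R4 + (114/113)·R3: [0, 0, 0, -272/113]
R5 ← R5 − (47/113)·R3: [0, 0, 0, 354/113]
R5 ← R5 + (177/136)·R4: [0, 0, 0, 0]
Echelon form has 4 nonzero rows, so rank(M) = 4.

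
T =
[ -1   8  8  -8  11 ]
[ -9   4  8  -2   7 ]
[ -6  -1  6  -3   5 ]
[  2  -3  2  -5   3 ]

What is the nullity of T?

2

Row reduce to echelon form.
R2 ← R2 − (9)·R1: [0, -68, -64, 70, -92]
R3 ← R3 − (6)·R1: [0, -49, -42, 45, -61]
R4 ← R4 + (2)·R1: [0, 13, 18, -21, 25]
R3 ← R3 − (49/68)·R2: [0, 0, 70/17, -185/34, 90/17]
R4 ← R4 + (13/68)·R2: [0, 0, 98/17, -259/34, 126/17]
R4 ← R4 − (7/5)·R3: [0, 0, 0, 0, 0]
3 nonzero rows, so rank(T) = 3.
T has 5 columns; by rank–nullity, nullity = 5 − 3 = 2.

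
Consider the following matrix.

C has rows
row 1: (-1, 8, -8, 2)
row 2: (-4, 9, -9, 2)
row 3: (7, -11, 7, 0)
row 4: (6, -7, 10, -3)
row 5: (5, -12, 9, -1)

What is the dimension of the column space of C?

Row reduce to echelon form.
R2 ← R2 − (4)·R1: [0, -23, 23, -6]
R3 ← R3 + (7)·R1: [0, 45, -49, 14]
R4 ← R4 + (6)·R1: [0, 41, -38, 9]
R5 ← R5 + (5)·R1: [0, 28, -31, 9]
R3 ← R3 + (45/23)·R2: [0, 0, -4, 52/23]
R4 ← R4 + (41/23)·R2: [0, 0, 3, -39/23]
R5 ← R5 + (28/23)·R2: [0, 0, -3, 39/23]
R4 ← R4 + (3/4)·R3: [0, 0, 0, 0]
R5 ← R5 − (3/4)·R3: [0, 0, 0, 0]
Echelon form has 3 nonzero rows, so rank(C) = 3.
The column space has dimension equal to the rank: 3.

3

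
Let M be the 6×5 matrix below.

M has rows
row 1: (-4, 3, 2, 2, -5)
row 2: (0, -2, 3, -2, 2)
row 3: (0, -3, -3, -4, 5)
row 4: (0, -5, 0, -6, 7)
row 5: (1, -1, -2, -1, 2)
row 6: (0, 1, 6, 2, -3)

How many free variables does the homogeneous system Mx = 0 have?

Row reduce to echelon form.
R5 ← R5 + (1/4)·R1: [0, -1/4, -3/2, -1/2, 3/4]
R3 ← R3 − (3/2)·R2: [0, 0, -15/2, -1, 2]
R4 ← R4 − (5/2)·R2: [0, 0, -15/2, -1, 2]
R5 ← R5 − (1/8)·R2: [0, 0, -15/8, -1/4, 1/2]
R6 ← R6 + (1/2)·R2: [0, 0, 15/2, 1, -2]
R4 ← R4 − R3: [0, 0, 0, 0, 0]
R5 ← R5 − (1/4)·R3: [0, 0, 0, 0, 0]
R6 ← R6 + R3: [0, 0, 0, 0, 0]
3 nonzero rows, so rank(M) = 3.
M has 5 columns; by rank–nullity, nullity = 5 − 3 = 2.

2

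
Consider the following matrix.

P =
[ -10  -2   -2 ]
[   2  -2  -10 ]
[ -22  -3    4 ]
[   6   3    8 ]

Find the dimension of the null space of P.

0

Row reduce to echelon form.
R2 ← R2 + (1/5)·R1: [0, -12/5, -52/5]
R3 ← R3 − (11/5)·R1: [0, 7/5, 42/5]
R4 ← R4 + (3/5)·R1: [0, 9/5, 34/5]
R3 ← R3 + (7/12)·R2: [0, 0, 7/3]
R4 ← R4 + (3/4)·R2: [0, 0, -1]
R4 ← R4 + (3/7)·R3: [0, 0, 0]
3 nonzero rows, so rank(P) = 3.
P has 3 columns; by rank–nullity, nullity = 3 − 3 = 0.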